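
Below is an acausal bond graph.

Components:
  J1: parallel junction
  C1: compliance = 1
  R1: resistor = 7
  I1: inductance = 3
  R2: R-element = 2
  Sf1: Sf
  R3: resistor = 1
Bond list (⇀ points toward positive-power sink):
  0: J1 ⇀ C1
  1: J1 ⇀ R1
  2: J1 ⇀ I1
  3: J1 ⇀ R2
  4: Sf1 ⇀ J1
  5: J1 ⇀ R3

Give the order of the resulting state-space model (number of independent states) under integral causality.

#4 |Sf1  (Sf1: flow source, stroke at near end)
#0 |J1  (C1 integral (e out))
#1 |R1  (0-jn J1 has e-setter on 0)
#2 |I1  (common-e at J1 fixed by 0)
#3 |R2  (J1: bond 0 brought effort, rest push out)
#5 |R3  (J1: bond 0 brought effort, rest push out)

2  (C1, I1 all integral)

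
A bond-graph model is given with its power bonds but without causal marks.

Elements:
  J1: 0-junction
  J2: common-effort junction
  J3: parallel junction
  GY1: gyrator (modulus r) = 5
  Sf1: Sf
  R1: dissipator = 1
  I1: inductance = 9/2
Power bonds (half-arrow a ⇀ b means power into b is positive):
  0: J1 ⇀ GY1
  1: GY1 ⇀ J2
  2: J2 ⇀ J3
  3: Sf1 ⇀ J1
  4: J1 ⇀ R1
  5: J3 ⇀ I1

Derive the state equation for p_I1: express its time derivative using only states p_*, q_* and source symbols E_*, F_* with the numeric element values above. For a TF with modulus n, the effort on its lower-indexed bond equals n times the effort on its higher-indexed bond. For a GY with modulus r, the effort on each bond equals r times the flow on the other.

bond 3 stroke at Sf1  (Sf1: flow source, stroke at near end)
bond 5 stroke at I1  (I1 outputs flow p/I1)
bond 2 stroke at J3  (J3: last free bond brings effort in)
bond 1 stroke at J2  (closing 0-jn rule on J2)
bond 0 stroke at J1  (GY GY1: same side as bond 1)
bond 4 stroke at R1  (0-jn J1 has e-setter on 0)

dp_I1/dt = 5*F_Sf1 - 50*p_I1/9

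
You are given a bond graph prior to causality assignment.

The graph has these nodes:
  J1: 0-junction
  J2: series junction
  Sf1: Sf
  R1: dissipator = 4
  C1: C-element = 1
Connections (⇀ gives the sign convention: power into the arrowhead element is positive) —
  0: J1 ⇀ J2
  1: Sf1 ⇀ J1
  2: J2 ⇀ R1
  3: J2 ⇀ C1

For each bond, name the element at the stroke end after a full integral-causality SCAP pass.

b0 |J1
b1 |Sf1
b2 |J2
b3 |J2

b1 |Sf1  (Sf1 (Sf) sets flow on bond)
b0 |J1  (J1: last free bond brings effort in)
b2 |J2  (J2: bond 0 brought flow, rest push out)
b3 |J2  (common-f at J2 fixed by 0)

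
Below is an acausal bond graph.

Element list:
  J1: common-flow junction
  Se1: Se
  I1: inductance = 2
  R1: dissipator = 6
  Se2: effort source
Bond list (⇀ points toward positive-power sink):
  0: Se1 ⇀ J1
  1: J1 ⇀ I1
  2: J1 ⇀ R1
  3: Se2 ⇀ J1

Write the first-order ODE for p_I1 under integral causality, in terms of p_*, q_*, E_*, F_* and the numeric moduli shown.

dp_I1/dt = E_Se1 + E_Se2 - 3*p_I1

b0 stroke at J1  (Se1: effort source, stroke at far end)
b3 stroke at J1  (Se2 fixes effort; stroke away)
b1 stroke at I1  (prefer integral on I1)
b2 stroke at J1  (common-f at J1 fixed by 1)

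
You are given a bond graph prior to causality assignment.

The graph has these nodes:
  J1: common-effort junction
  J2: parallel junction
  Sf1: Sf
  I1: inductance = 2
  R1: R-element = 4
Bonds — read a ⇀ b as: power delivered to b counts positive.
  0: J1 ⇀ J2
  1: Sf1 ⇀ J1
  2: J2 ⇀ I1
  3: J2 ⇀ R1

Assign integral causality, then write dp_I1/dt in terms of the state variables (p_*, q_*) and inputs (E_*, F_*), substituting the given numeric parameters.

dp_I1/dt = 4*F_Sf1 - 2*p_I1

β1 →Sf1  (Sf1: flow source, stroke at near end)
β0 →J1  (closing 0-jn rule on J1)
β2 →I1  (I1: I, integral causality)
β3 →J2  (J2: last free bond brings effort in)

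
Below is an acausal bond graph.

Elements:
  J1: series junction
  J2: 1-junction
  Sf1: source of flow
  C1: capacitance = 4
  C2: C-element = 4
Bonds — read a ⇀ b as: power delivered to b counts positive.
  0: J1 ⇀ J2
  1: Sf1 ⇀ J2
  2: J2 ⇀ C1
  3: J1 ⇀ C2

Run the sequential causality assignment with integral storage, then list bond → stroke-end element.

bond 0 stroke at J2
bond 1 stroke at Sf1
bond 2 stroke at J2
bond 3 stroke at J1

β1 stroke→Sf1  (source Sf1 imposes f)
β0 stroke→J2  (J2 flow already set via bond 1)
β2 stroke→J2  (1-jn J2 has f-setter on 1)
β3 stroke→J1  (J1 flow already set via bond 0)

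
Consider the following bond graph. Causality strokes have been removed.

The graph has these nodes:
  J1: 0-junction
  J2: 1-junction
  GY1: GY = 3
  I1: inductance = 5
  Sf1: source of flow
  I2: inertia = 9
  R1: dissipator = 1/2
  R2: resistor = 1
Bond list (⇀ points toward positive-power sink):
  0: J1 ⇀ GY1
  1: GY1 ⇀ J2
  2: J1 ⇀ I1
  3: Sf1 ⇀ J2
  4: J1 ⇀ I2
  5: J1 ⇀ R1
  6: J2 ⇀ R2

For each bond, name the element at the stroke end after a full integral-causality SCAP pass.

β3 →Sf1  (source Sf1 imposes f)
β1 →J2  (1-jn J2 has f-setter on 3)
β6 →J2  (J2: bond 3 brought flow, rest push out)
β0 →J1  (GY GY1: same side as bond 1)
β2 →I1  (0-jn J1 has e-setter on 0)
β4 →I2  (common-e at J1 fixed by 0)
β5 →R1  (J1 effort already set via bond 0)

b0 stroke at J1
b1 stroke at J2
b2 stroke at I1
b3 stroke at Sf1
b4 stroke at I2
b5 stroke at R1
b6 stroke at J2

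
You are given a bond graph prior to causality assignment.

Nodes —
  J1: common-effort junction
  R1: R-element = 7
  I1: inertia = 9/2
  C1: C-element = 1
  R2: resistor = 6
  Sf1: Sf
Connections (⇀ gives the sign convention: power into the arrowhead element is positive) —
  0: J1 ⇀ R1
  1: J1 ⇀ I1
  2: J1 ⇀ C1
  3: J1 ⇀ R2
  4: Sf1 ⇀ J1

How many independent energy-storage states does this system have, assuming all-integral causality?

2  (C1, I1 all integral)

b4 →Sf1  (Sf1 (Sf) sets flow on bond)
b1 →I1  (I1 integral (f out))
b2 →J1  (C1: C, integral causality)
b0 →R1  (J1 effort already set via bond 2)
b3 →R2  (J1 effort already set via bond 2)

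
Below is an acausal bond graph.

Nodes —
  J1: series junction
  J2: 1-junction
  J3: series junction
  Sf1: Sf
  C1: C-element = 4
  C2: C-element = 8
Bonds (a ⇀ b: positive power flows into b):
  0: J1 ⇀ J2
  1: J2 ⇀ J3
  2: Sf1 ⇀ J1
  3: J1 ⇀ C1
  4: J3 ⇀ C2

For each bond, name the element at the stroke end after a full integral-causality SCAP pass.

β2 stroke at Sf1  (source Sf1 imposes f)
β0 stroke at J1  (common-f at J1 fixed by 2)
β3 stroke at J1  (J1: bond 2 brought flow, rest push out)
β1 stroke at J2  (J2: bond 0 brought flow, rest push out)
β4 stroke at J3  (J3 flow already set via bond 1)

β0 |J1
β1 |J2
β2 |Sf1
β3 |J1
β4 |J3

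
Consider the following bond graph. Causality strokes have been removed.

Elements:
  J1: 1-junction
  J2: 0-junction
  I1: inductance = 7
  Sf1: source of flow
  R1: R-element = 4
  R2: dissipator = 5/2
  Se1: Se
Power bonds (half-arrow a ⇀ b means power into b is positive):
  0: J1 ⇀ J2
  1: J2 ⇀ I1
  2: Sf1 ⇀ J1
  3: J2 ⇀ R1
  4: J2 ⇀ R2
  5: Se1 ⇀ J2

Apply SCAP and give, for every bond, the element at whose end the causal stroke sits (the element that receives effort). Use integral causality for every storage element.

#2 stroke at Sf1  (Sf1: flow source, stroke at near end)
#5 stroke at J2  (Se1 (Se) sets effort on bond)
#0 stroke at J1  (common-f at J1 fixed by 2)
#1 stroke at I1  (common-e at J2 fixed by 5)
#3 stroke at R1  (J2: bond 5 brought effort, rest push out)
#4 stroke at R2  (J2: bond 5 brought effort, rest push out)

β0 →J1
β1 →I1
β2 →Sf1
β3 →R1
β4 →R2
β5 →J2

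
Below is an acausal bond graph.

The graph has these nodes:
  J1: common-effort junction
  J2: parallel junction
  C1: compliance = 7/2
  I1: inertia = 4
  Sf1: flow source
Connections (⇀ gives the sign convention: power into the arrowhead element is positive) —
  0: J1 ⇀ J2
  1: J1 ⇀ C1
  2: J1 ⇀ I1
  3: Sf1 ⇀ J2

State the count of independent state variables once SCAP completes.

2  (C1, I1 all integral)

bond 3 |Sf1  (Sf1 fixes flow; stroke at Sf1)
bond 0 |J2  (only one effort-in slot at J2)
bond 1 |J1  (prefer integral on C1)
bond 2 |I1  (common-e at J1 fixed by 1)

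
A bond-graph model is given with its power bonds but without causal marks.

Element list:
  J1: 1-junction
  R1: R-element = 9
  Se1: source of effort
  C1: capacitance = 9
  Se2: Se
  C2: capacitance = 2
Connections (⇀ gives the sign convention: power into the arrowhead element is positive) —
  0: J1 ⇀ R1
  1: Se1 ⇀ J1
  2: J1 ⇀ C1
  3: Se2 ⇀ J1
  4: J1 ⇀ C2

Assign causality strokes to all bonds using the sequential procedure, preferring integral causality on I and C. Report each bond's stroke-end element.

β1 stroke→J1  (Se1 (Se) sets effort on bond)
β3 stroke→J1  (Se2 fixes effort; stroke away)
β2 stroke→J1  (C1: C, integral causality)
β4 stroke→J1  (C2 outputs effort q/C2)
β0 stroke→R1  (only one flow-in slot at J1)

bond 0 →R1
bond 1 →J1
bond 2 →J1
bond 3 →J1
bond 4 →J1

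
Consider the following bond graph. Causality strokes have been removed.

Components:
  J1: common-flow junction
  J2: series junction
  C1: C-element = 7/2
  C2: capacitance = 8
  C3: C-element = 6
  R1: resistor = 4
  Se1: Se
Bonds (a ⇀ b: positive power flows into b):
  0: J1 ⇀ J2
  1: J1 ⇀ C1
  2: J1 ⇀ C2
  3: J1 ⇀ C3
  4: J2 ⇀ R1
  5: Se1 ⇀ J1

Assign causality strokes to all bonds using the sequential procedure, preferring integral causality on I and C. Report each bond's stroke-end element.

b5 stroke→J1  (source Se1 imposes e)
b1 stroke→J1  (C1: C, integral causality)
b2 stroke→J1  (C2: C, integral causality)
b3 stroke→J1  (prefer integral on C3)
b0 stroke→J2  (only one flow-in slot at J1)
b4 stroke→R1  (J2 needs exactly one f-in)

bond 0 stroke at J2
bond 1 stroke at J1
bond 2 stroke at J1
bond 3 stroke at J1
bond 4 stroke at R1
bond 5 stroke at J1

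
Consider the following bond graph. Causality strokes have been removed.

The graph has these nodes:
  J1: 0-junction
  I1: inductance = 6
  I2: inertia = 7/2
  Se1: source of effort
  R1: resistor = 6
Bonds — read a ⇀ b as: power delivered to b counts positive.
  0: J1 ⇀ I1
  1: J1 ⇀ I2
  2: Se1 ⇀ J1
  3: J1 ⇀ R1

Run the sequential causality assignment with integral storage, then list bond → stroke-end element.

b2 stroke→J1  (Se1 fixes effort; stroke away)
b0 stroke→I1  (J1 effort already set via bond 2)
b1 stroke→I2  (J1 effort already set via bond 2)
b3 stroke→R1  (0-jn J1 has e-setter on 2)

b0 →I1
b1 →I2
b2 →J1
b3 →R1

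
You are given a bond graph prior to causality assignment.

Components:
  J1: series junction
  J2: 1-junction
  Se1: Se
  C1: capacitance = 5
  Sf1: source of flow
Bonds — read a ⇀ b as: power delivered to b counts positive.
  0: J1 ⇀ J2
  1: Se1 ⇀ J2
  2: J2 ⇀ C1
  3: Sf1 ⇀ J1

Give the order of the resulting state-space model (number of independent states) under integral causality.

b1 stroke→J2  (source Se1 imposes e)
b3 stroke→Sf1  (Sf1 (Sf) sets flow on bond)
b0 stroke→J1  (J1 flow already set via bond 3)
b2 stroke→J2  (J2 flow already set via bond 0)

1  (C1 all integral)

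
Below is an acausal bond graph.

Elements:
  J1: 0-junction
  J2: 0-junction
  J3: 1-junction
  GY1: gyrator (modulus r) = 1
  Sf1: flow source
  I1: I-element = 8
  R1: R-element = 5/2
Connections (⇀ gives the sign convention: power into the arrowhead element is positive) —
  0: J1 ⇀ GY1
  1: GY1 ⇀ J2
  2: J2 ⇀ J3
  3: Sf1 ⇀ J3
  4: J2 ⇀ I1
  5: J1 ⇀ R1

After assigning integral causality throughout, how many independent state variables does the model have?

1  (I1 all integral)

b3 stroke→Sf1  (Sf1: flow source, stroke at near end)
b2 stroke→J3  (J3: bond 3 brought flow, rest push out)
b4 stroke→I1  (I1 outputs flow p/I1)
b1 stroke→J2  (only one effort-in slot at J2)
b0 stroke→J1  (through GY1, causality inverts; strokes same side of GY1)
b5 stroke→R1  (J1 effort already set via bond 0)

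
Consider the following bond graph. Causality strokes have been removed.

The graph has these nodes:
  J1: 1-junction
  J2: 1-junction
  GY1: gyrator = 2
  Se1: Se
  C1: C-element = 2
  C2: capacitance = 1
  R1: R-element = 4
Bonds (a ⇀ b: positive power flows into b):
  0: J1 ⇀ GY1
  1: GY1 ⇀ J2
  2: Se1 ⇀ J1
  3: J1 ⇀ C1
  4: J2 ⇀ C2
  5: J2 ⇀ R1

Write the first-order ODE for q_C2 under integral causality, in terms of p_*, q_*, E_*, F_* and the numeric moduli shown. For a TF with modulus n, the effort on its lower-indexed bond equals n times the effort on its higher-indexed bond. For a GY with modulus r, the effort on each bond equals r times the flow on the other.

dq_C2/dt = E_Se1/2 - q_C1/4

b2 |J1  (Se1 (Se) sets effort on bond)
b3 |J1  (C1: C, integral causality)
b0 |GY1  (J1 needs exactly one f-in)
b1 |GY1  (GY1: gyrator matches bond 0)
b4 |J2  (common-f at J2 fixed by 1)
b5 |J2  (1-jn J2 has f-setter on 1)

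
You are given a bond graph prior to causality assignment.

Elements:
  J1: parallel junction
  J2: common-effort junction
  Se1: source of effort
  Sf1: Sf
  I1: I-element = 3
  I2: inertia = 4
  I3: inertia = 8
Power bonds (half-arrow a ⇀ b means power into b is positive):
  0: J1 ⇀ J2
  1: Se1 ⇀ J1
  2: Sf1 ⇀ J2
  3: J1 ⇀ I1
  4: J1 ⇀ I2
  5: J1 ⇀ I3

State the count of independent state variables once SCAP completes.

3  (I1, I2, I3 all integral)

bond 1 stroke at J1  (Se1: effort source, stroke at far end)
bond 2 stroke at Sf1  (Sf1 fixes flow; stroke at Sf1)
bond 0 stroke at J2  (J1: bond 1 brought effort, rest push out)
bond 3 stroke at I1  (J1: bond 1 brought effort, rest push out)
bond 4 stroke at I2  (0-jn J1 has e-setter on 1)
bond 5 stroke at I3  (0-jn J1 has e-setter on 1)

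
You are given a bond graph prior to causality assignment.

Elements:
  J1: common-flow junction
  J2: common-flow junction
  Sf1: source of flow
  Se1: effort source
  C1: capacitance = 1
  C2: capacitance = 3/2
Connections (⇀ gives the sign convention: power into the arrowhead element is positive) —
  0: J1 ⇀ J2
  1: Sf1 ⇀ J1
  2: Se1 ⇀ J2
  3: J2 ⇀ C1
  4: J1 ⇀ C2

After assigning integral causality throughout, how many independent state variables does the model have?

2  (C1, C2 all integral)

bond 1 →Sf1  (Sf1 fixes flow; stroke at Sf1)
bond 2 →J2  (Se1 fixes effort; stroke away)
bond 0 →J1  (J1 flow already set via bond 1)
bond 4 →J1  (1-jn J1 has f-setter on 1)
bond 3 →J2  (common-f at J2 fixed by 0)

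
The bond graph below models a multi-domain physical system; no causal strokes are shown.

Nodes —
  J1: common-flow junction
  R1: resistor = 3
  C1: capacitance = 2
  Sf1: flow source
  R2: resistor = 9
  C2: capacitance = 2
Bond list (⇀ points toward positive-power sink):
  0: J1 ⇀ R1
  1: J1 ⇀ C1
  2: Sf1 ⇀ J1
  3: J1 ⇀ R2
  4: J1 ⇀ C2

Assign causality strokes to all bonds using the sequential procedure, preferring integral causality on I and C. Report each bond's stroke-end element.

β2 stroke at Sf1  (Sf1 (Sf) sets flow on bond)
β0 stroke at J1  (J1 flow already set via bond 2)
β1 stroke at J1  (common-f at J1 fixed by 2)
β3 stroke at J1  (1-jn J1 has f-setter on 2)
β4 stroke at J1  (J1 flow already set via bond 2)

#0 →J1
#1 →J1
#2 →Sf1
#3 →J1
#4 →J1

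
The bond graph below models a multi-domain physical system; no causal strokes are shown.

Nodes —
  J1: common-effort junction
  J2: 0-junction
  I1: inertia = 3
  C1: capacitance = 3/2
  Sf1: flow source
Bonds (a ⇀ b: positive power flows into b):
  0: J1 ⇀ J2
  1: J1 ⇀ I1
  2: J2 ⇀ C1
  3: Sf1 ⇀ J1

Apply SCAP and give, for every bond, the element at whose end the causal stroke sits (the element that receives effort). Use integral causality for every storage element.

β3 stroke at Sf1  (Sf1: flow source, stroke at near end)
β1 stroke at I1  (I1 outputs flow p/I1)
β0 stroke at J1  (only one effort-in slot at J1)
β2 stroke at J2  (closing 0-jn rule on J2)

b0 →J1
b1 →I1
b2 →J2
b3 →Sf1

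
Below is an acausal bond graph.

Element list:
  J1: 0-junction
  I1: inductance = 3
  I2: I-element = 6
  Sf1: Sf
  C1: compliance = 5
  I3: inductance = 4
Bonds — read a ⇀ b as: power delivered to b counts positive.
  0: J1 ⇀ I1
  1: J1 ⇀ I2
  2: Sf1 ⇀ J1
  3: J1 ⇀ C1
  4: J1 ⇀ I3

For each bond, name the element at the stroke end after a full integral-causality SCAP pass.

β0 stroke→I1
β1 stroke→I2
β2 stroke→Sf1
β3 stroke→J1
β4 stroke→I3

bond 2 |Sf1  (source Sf1 imposes f)
bond 0 |I1  (I1: I, integral causality)
bond 1 |I2  (I2: I, integral causality)
bond 3 |J1  (C1 outputs effort q/C1)
bond 4 |I3  (J1: bond 3 brought effort, rest push out)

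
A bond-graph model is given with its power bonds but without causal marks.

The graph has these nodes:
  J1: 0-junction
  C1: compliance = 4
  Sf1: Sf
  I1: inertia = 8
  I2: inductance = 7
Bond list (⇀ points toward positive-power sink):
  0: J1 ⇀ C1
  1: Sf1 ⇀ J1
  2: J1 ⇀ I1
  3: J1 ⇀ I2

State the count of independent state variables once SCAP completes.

3  (C1, I1, I2 all integral)

β1 |Sf1  (Sf1 fixes flow; stroke at Sf1)
β0 |J1  (prefer integral on C1)
β2 |I1  (J1 effort already set via bond 0)
β3 |I2  (0-jn J1 has e-setter on 0)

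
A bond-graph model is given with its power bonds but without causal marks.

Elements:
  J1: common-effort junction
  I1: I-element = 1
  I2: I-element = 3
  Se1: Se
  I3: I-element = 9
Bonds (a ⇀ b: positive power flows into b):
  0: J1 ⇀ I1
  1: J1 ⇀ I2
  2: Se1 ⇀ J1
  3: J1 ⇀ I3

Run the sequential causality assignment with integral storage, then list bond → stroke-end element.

β0 stroke at I1
β1 stroke at I2
β2 stroke at J1
β3 stroke at I3

b2 stroke→J1  (Se1 fixes effort; stroke away)
b0 stroke→I1  (J1: bond 2 brought effort, rest push out)
b1 stroke→I2  (0-jn J1 has e-setter on 2)
b3 stroke→I3  (0-jn J1 has e-setter on 2)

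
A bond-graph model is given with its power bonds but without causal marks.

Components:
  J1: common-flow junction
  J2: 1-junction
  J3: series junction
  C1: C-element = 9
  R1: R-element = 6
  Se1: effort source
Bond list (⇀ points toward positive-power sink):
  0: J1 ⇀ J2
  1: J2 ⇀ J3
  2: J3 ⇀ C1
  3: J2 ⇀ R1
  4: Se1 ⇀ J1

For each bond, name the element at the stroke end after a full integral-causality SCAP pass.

#0 stroke at J2
#1 stroke at J2
#2 stroke at J3
#3 stroke at R1
#4 stroke at J1

#4 stroke at J1  (Se1: effort source, stroke at far end)
#0 stroke at J2  (J1 needs exactly one f-in)
#2 stroke at J3  (C1 integral (e out))
#1 stroke at J2  (J3: last free bond brings flow in)
#3 stroke at R1  (J2 needs exactly one f-in)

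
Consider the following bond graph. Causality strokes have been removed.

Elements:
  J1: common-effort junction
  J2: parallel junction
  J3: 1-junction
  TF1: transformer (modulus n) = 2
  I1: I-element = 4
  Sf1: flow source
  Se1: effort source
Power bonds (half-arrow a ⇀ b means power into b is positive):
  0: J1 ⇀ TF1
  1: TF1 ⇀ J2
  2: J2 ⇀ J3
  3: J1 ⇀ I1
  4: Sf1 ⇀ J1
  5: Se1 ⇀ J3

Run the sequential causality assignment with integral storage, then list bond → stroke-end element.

β4 stroke→Sf1  (Sf1 (Sf) sets flow on bond)
β5 stroke→J3  (Se1 fixes effort; stroke away)
β2 stroke→J2  (only one flow-in slot at J3)
β1 stroke→TF1  (common-e at J2 fixed by 2)
β0 stroke→J1  (TF1 one-in-one-out from 1)
β3 stroke→I1  (0-jn J1 has e-setter on 0)

β0 →J1
β1 →TF1
β2 →J2
β3 →I1
β4 →Sf1
β5 →J3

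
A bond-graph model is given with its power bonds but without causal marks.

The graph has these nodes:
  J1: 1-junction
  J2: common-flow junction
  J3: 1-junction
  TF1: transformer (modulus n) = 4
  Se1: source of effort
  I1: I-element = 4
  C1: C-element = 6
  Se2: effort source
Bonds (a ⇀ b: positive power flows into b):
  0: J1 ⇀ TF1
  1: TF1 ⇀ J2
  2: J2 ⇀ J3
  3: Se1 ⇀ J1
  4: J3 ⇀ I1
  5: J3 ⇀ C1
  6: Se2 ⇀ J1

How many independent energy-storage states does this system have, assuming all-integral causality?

2  (C1, I1 all integral)

b3 →J1  (Se1 fixes effort; stroke away)
b6 →J1  (Se2 fixes effort; stroke away)
b0 →TF1  (J1: last free bond brings flow in)
b1 →J2  (through TF1, causality passes straight; one stroke at TF1)
b2 →J3  (only one flow-in slot at J2)
b4 →I1  (I1: I, integral causality)
b5 →J3  (J3 flow already set via bond 4)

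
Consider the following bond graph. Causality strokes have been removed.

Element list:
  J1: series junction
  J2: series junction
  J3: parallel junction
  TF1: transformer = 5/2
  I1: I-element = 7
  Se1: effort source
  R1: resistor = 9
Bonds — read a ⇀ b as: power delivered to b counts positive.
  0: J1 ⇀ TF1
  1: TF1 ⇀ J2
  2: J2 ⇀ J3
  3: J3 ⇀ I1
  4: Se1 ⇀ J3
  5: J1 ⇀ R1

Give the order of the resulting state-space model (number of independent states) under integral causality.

b4 →J3  (Se1 (Se) sets effort on bond)
b2 →J2  (J3 effort already set via bond 4)
b3 →I1  (0-jn J3 has e-setter on 4)
b1 →TF1  (only one flow-in slot at J2)
b0 →J1  (TF1: transformer flips bond 1)
b5 →R1  (J1 needs exactly one f-in)

1  (I1 all integral)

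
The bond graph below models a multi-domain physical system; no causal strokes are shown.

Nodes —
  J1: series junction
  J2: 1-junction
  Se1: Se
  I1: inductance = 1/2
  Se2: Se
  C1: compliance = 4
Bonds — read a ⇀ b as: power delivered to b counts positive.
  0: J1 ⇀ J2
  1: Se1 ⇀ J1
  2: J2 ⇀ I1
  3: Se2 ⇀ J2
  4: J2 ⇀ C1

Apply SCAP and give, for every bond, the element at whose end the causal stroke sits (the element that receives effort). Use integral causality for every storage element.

b0 →J2
b1 →J1
b2 →I1
b3 →J2
b4 →J2

bond 1 |J1  (Se1 fixes effort; stroke away)
bond 3 |J2  (Se2 fixes effort; stroke away)
bond 0 |J2  (J1: last free bond brings flow in)
bond 2 |I1  (prefer integral on I1)
bond 4 |J2  (1-jn J2 has f-setter on 2)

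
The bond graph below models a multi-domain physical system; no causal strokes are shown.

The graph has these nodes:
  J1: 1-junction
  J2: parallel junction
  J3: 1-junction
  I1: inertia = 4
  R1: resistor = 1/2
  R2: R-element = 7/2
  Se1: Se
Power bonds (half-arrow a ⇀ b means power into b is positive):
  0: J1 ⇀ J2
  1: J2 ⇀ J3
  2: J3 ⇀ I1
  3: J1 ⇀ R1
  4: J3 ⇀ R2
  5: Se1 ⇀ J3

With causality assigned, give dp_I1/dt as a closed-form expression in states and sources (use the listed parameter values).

bond 5 stroke at J3  (Se1 fixes effort; stroke away)
bond 2 stroke at I1  (prefer integral on I1)
bond 1 stroke at J3  (1-jn J3 has f-setter on 2)
bond 4 stroke at J3  (common-f at J3 fixed by 2)
bond 0 stroke at J2  (only one effort-in slot at J2)
bond 3 stroke at J1  (J1: bond 0 brought flow, rest push out)

dp_I1/dt = E_Se1 - p_I1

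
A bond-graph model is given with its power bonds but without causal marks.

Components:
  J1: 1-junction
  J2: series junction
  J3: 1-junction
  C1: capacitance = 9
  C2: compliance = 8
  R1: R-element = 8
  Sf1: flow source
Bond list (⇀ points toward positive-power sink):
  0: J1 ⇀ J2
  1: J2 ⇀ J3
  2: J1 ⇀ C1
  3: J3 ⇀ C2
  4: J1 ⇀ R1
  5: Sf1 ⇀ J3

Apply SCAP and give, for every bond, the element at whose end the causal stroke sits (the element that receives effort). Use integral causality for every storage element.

#0 |J2
#1 |J3
#2 |J1
#3 |J3
#4 |J1
#5 |Sf1

#5 →Sf1  (Sf1 (Sf) sets flow on bond)
#1 →J3  (J3 flow already set via bond 5)
#3 →J3  (J3 flow already set via bond 5)
#0 →J2  (J2 flow already set via bond 1)
#2 →J1  (J1 flow already set via bond 0)
#4 →J1  (common-f at J1 fixed by 0)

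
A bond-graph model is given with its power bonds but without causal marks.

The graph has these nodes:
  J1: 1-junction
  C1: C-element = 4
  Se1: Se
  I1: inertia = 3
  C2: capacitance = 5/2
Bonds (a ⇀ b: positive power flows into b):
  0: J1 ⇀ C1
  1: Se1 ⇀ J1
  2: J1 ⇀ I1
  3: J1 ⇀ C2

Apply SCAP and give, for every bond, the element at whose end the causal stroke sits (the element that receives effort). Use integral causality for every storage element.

bond 1 |J1  (Se1: effort source, stroke at far end)
bond 0 |J1  (C1 integral (e out))
bond 2 |I1  (prefer integral on I1)
bond 3 |J1  (J1 flow already set via bond 2)

β0 |J1
β1 |J1
β2 |I1
β3 |J1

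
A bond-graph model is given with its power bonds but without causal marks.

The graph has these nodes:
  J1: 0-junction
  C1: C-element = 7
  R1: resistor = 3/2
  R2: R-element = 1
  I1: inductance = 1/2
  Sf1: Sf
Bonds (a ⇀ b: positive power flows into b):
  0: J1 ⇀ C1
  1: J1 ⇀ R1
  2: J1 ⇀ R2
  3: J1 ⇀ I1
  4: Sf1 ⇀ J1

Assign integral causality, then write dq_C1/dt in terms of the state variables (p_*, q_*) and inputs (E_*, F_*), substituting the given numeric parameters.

bond 4 stroke→Sf1  (Sf1 (Sf) sets flow on bond)
bond 0 stroke→J1  (C1 integral (e out))
bond 1 stroke→R1  (J1: bond 0 brought effort, rest push out)
bond 2 stroke→R2  (J1: bond 0 brought effort, rest push out)
bond 3 stroke→I1  (J1 effort already set via bond 0)

dq_C1/dt = F_Sf1 - 2*p_I1 - 5*q_C1/21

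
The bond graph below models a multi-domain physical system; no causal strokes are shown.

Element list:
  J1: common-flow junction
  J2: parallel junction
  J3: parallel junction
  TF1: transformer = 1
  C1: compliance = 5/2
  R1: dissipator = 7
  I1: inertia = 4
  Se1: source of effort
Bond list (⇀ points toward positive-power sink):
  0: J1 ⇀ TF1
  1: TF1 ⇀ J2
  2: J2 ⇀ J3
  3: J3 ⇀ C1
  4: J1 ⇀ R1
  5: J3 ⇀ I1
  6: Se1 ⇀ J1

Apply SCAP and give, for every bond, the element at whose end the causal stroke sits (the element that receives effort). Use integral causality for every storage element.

bond 0 stroke at J1
bond 1 stroke at TF1
bond 2 stroke at J2
bond 3 stroke at J3
bond 4 stroke at R1
bond 5 stroke at I1
bond 6 stroke at J1

#6 stroke at J1  (Se1 fixes effort; stroke away)
#3 stroke at J3  (C1 integral (e out))
#2 stroke at J2  (common-e at J3 fixed by 3)
#5 stroke at I1  (common-e at J3 fixed by 3)
#1 stroke at TF1  (J2: bond 2 brought effort, rest push out)
#0 stroke at J1  (TF1 one-in-one-out from 1)
#4 stroke at R1  (J1: last free bond brings flow in)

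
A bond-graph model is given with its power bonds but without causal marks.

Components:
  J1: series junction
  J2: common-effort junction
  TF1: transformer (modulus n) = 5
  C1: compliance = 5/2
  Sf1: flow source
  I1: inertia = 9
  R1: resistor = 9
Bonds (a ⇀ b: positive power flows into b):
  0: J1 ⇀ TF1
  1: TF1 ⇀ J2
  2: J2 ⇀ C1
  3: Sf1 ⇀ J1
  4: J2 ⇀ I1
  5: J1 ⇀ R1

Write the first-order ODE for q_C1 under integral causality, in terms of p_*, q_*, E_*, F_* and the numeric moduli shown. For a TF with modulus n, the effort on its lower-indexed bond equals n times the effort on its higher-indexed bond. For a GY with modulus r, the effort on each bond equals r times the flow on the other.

dq_C1/dt = 5*F_Sf1 - p_I1/9

β3 stroke at Sf1  (source Sf1 imposes f)
β0 stroke at J1  (common-f at J1 fixed by 3)
β5 stroke at J1  (J1: bond 3 brought flow, rest push out)
β1 stroke at TF1  (TF TF1: opposite of bond 0)
β2 stroke at J2  (prefer integral on C1)
β4 stroke at I1  (J2: bond 2 brought effort, rest push out)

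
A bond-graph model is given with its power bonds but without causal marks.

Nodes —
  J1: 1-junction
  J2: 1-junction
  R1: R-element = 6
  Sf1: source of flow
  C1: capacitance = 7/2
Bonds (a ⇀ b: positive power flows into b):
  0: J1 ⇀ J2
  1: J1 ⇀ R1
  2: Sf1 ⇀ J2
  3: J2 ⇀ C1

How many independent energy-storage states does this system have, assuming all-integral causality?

1  (C1 all integral)

β2 →Sf1  (Sf1 fixes flow; stroke at Sf1)
β0 →J2  (1-jn J2 has f-setter on 2)
β3 →J2  (common-f at J2 fixed by 2)
β1 →J1  (J1 flow already set via bond 0)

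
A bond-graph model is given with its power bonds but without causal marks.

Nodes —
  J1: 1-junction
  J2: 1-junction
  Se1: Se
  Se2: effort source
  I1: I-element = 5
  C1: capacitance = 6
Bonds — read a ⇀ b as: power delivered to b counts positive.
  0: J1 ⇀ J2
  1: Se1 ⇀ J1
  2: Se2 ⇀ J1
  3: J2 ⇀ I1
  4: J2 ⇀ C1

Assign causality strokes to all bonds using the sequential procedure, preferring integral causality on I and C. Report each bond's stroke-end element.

b0 stroke→J2
b1 stroke→J1
b2 stroke→J1
b3 stroke→I1
b4 stroke→J2

b1 stroke at J1  (source Se1 imposes e)
b2 stroke at J1  (source Se2 imposes e)
b0 stroke at J2  (closing 1-jn rule on J1)
b3 stroke at I1  (prefer integral on I1)
b4 stroke at J2  (J2 flow already set via bond 3)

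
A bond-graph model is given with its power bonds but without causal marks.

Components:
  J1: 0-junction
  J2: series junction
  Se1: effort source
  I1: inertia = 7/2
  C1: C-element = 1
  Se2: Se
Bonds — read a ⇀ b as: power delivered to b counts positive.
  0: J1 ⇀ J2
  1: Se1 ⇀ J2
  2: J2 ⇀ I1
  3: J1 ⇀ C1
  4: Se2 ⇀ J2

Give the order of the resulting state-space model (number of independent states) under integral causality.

#1 stroke→J2  (Se1 (Se) sets effort on bond)
#4 stroke→J2  (Se2 (Se) sets effort on bond)
#2 stroke→I1  (I1: I, integral causality)
#0 stroke→J2  (J2: bond 2 brought flow, rest push out)
#3 stroke→J1  (J1: last free bond brings effort in)

2  (C1, I1 all integral)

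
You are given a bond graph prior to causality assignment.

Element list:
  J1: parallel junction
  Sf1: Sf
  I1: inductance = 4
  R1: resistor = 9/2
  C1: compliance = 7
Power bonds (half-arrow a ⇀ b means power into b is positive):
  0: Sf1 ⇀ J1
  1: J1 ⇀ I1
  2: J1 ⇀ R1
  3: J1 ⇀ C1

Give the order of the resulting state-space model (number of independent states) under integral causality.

#0 |Sf1  (source Sf1 imposes f)
#1 |I1  (I1 integral (f out))
#3 |J1  (prefer integral on C1)
#2 |R1  (common-e at J1 fixed by 3)

2  (C1, I1 all integral)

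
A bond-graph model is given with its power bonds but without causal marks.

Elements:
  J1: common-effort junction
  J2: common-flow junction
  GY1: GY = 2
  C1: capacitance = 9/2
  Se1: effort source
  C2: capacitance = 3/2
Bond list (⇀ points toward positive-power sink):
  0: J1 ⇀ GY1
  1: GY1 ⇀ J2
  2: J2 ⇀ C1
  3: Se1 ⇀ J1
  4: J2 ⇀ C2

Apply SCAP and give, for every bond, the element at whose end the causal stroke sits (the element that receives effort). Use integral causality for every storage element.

bond 3 →J1  (Se1: effort source, stroke at far end)
bond 0 →GY1  (0-jn J1 has e-setter on 3)
bond 1 →GY1  (GY1: gyrator matches bond 0)
bond 2 →J2  (1-jn J2 has f-setter on 1)
bond 4 →J2  (J2 flow already set via bond 1)

#0 stroke→GY1
#1 stroke→GY1
#2 stroke→J2
#3 stroke→J1
#4 stroke→J2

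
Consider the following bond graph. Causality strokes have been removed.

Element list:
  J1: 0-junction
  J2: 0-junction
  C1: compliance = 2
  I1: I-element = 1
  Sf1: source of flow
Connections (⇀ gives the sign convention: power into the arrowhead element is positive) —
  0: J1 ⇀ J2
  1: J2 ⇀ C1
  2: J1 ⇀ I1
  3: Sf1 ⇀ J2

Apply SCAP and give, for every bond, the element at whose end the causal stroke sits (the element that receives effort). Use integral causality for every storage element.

b3 |Sf1  (Sf1 fixes flow; stroke at Sf1)
b1 |J2  (C1 integral (e out))
b0 |J1  (common-e at J2 fixed by 1)
b2 |I1  (common-e at J1 fixed by 0)

#0 stroke→J1
#1 stroke→J2
#2 stroke→I1
#3 stroke→Sf1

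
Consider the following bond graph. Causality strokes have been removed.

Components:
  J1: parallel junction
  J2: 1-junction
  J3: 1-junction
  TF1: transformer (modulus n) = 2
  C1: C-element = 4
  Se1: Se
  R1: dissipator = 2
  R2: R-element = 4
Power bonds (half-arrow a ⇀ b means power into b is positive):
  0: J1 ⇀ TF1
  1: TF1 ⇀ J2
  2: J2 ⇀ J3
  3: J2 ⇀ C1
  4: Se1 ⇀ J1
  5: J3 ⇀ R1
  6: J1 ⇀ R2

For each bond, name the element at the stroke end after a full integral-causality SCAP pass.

b4 |J1  (Se1 fixes effort; stroke away)
b0 |TF1  (J1: bond 4 brought effort, rest push out)
b6 |R2  (J1: bond 4 brought effort, rest push out)
b1 |J2  (TF TF1: opposite of bond 0)
b3 |J2  (C1: C, integral causality)
b2 |J3  (only one flow-in slot at J2)
b5 |R1  (J3: last free bond brings flow in)

#0 stroke at TF1
#1 stroke at J2
#2 stroke at J3
#3 stroke at J2
#4 stroke at J1
#5 stroke at R1
#6 stroke at R2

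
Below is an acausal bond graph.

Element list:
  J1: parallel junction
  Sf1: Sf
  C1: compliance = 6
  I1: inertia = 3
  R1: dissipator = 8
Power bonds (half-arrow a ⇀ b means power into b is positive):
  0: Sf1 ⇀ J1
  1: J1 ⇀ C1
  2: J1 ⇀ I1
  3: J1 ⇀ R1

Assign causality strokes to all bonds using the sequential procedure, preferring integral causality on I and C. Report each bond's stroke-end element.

b0 stroke at Sf1
b1 stroke at J1
b2 stroke at I1
b3 stroke at R1

bond 0 |Sf1  (Sf1 fixes flow; stroke at Sf1)
bond 1 |J1  (prefer integral on C1)
bond 2 |I1  (J1 effort already set via bond 1)
bond 3 |R1  (J1: bond 1 brought effort, rest push out)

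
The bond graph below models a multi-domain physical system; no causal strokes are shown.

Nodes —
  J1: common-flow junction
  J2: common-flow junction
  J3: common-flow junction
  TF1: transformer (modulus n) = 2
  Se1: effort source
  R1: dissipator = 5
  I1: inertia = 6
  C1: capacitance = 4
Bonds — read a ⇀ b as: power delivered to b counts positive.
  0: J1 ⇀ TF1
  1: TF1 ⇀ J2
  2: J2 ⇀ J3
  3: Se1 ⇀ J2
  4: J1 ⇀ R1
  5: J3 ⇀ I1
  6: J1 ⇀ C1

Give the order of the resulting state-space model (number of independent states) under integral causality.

b3 →J2  (Se1 fixes effort; stroke away)
b5 →I1  (I1 integral (f out))
b2 →J3  (J3: bond 5 brought flow, rest push out)
b1 →J2  (J2: bond 2 brought flow, rest push out)
b0 →TF1  (through TF1, causality passes straight; one stroke at TF1)
b4 →J1  (J1: bond 0 brought flow, rest push out)
b6 →J1  (common-f at J1 fixed by 0)

2  (C1, I1 all integral)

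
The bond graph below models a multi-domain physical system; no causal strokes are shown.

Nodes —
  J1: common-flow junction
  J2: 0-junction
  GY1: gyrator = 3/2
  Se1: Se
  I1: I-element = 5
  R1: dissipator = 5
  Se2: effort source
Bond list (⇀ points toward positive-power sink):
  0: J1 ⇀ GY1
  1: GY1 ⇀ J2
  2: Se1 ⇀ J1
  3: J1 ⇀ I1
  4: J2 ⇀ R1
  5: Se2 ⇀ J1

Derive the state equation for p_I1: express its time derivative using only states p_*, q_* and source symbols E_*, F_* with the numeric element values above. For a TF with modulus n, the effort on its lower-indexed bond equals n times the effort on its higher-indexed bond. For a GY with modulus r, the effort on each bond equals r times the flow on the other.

dp_I1/dt = E_Se1 + E_Se2 - 9*p_I1/100

#2 |J1  (Se1 (Se) sets effort on bond)
#5 |J1  (Se2 (Se) sets effort on bond)
#3 |I1  (prefer integral on I1)
#0 |J1  (J1: bond 3 brought flow, rest push out)
#1 |J2  (GY1 both-in/both-out from 0)
#4 |R1  (J2: bond 1 brought effort, rest push out)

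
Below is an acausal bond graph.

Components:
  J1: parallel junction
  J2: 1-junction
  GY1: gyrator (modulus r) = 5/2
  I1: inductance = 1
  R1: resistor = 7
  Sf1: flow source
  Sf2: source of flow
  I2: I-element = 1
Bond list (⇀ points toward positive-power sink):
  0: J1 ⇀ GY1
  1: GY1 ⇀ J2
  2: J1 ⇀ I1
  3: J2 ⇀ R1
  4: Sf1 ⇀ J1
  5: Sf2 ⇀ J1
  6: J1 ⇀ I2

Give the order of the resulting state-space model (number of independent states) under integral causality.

bond 4 stroke→Sf1  (Sf1 fixes flow; stroke at Sf1)
bond 5 stroke→Sf2  (Sf2: flow source, stroke at near end)
bond 2 stroke→I1  (I1 outputs flow p/I1)
bond 6 stroke→I2  (prefer integral on I2)
bond 0 stroke→J1  (J1: last free bond brings effort in)
bond 1 stroke→J2  (GY1: gyrator matches bond 0)
bond 3 stroke→R1  (only one flow-in slot at J2)

2  (I1, I2 all integral)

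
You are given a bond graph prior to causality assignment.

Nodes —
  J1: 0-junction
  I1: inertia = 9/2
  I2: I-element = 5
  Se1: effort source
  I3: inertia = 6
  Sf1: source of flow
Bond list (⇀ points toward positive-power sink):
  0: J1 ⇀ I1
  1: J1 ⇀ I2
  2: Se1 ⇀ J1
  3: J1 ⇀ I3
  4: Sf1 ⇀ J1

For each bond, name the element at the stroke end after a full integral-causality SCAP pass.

β0 stroke→I1
β1 stroke→I2
β2 stroke→J1
β3 stroke→I3
β4 stroke→Sf1

b2 →J1  (Se1: effort source, stroke at far end)
b4 →Sf1  (source Sf1 imposes f)
b0 →I1  (J1 effort already set via bond 2)
b1 →I2  (J1 effort already set via bond 2)
b3 →I3  (common-e at J1 fixed by 2)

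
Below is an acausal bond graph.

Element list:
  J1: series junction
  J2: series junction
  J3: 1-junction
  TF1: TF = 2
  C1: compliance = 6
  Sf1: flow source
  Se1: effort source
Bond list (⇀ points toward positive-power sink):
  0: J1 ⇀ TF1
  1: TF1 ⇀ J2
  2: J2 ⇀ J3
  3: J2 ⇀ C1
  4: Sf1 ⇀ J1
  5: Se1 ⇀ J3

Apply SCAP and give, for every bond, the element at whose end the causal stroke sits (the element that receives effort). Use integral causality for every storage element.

#4 |Sf1  (source Sf1 imposes f)
#5 |J3  (Se1: effort source, stroke at far end)
#0 |J1  (J1 flow already set via bond 4)
#2 |J2  (J3 needs exactly one f-in)
#1 |TF1  (TF TF1: opposite of bond 0)
#3 |J2  (J2: bond 1 brought flow, rest push out)

bond 0 stroke at J1
bond 1 stroke at TF1
bond 2 stroke at J2
bond 3 stroke at J2
bond 4 stroke at Sf1
bond 5 stroke at J3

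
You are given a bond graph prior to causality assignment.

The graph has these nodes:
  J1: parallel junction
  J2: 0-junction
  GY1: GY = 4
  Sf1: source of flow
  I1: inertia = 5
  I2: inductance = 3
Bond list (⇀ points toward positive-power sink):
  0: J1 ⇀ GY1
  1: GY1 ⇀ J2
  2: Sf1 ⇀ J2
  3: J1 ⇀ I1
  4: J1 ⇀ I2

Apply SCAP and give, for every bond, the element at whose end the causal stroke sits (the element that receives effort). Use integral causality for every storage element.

bond 2 stroke at Sf1  (Sf1 fixes flow; stroke at Sf1)
bond 1 stroke at J2  (closing 0-jn rule on J2)
bond 0 stroke at J1  (GY1: gyrator matches bond 1)
bond 3 stroke at I1  (J1 effort already set via bond 0)
bond 4 stroke at I2  (common-e at J1 fixed by 0)

b0 stroke at J1
b1 stroke at J2
b2 stroke at Sf1
b3 stroke at I1
b4 stroke at I2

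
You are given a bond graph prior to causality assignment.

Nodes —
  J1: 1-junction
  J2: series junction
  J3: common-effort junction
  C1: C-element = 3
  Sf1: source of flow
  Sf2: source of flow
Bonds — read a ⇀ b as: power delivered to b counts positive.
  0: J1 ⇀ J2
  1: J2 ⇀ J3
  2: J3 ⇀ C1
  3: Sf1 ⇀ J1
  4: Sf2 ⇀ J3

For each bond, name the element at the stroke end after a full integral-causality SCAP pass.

b3 |Sf1  (Sf1 fixes flow; stroke at Sf1)
b4 |Sf2  (Sf2: flow source, stroke at near end)
b0 |J1  (1-jn J1 has f-setter on 3)
b1 |J2  (J2 flow already set via bond 0)
b2 |J3  (J3 needs exactly one e-in)

bond 0 stroke at J1
bond 1 stroke at J2
bond 2 stroke at J3
bond 3 stroke at Sf1
bond 4 stroke at Sf2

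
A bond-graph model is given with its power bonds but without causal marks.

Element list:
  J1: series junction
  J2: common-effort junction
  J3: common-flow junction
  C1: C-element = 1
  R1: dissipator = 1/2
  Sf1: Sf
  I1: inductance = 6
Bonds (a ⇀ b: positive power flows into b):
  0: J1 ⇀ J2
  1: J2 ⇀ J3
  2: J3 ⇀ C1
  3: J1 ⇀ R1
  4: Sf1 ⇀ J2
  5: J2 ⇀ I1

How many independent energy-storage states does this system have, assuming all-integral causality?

2  (C1, I1 all integral)

#4 →Sf1  (Sf1 fixes flow; stroke at Sf1)
#2 →J3  (C1 outputs effort q/C1)
#1 →J2  (only one flow-in slot at J3)
#0 →J1  (common-e at J2 fixed by 1)
#5 →I1  (common-e at J2 fixed by 1)
#3 →R1  (J1 needs exactly one f-in)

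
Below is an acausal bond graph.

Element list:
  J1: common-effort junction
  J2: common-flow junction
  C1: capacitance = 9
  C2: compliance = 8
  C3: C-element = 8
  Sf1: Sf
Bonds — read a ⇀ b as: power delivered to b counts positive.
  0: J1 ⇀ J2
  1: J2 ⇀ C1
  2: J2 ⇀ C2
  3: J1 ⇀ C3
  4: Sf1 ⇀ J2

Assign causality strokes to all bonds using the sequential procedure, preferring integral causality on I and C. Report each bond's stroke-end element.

bond 4 stroke at Sf1  (Sf1 fixes flow; stroke at Sf1)
bond 0 stroke at J2  (J2 flow already set via bond 4)
bond 1 stroke at J2  (J2 flow already set via bond 4)
bond 2 stroke at J2  (J2: bond 4 brought flow, rest push out)
bond 3 stroke at J1  (only one effort-in slot at J1)

b0 stroke→J2
b1 stroke→J2
b2 stroke→J2
b3 stroke→J1
b4 stroke→Sf1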